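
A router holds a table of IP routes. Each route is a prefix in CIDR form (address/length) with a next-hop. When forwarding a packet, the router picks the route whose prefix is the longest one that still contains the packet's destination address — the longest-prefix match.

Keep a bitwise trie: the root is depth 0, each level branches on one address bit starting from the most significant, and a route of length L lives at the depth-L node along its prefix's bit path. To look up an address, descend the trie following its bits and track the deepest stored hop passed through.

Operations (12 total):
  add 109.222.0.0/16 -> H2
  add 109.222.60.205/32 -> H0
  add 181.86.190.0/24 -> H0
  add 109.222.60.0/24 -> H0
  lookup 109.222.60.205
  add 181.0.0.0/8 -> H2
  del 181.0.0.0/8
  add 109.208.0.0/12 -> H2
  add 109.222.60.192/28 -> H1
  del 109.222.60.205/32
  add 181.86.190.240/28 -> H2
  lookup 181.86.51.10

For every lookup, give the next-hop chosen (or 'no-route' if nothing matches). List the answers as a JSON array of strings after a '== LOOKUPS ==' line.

Trace:
  add 109.222.0.0/16 -> H2 at depth 16
  add 109.222.60.205/32 -> H0 at depth 32
  add 181.86.190.0/24 -> H0 at depth 24
  add 109.222.60.0/24 -> H0 at depth 24
  lookup 109.222.60.205: bits 01101101110111100011110011001101 walk d0:-→d1:-→d2:-→d3:-→d4:-→d5:-→d6:-→d7:-→d8:-→d9:-→d10:-→d11:-→d12:-→d13:-→d14:-→d15:-→d16:H2→d17:-→d18:-→d19:-→d20:-→d21:-→d22:-→d23:-→d24:H0→d25:-→d26:-→d27:-→d28:-→d29:-→d30:-→d31:-→d32:H0 -> H0
  add 181.0.0.0/8 -> H2 at depth 8
  del 181.0.0.0/8 (clear depth 8)
  add 109.208.0.0/12 -> H2 at depth 12
  add 109.222.60.192/28 -> H1 at depth 28
  del 109.222.60.205/32 (clear depth 32)
  add 181.86.190.240/28 -> H2 at depth 28
  lookup 181.86.51.10: bits 1011010101010110 walk d0:-→d1:-→d2:-→d3:-→d4:-→d5:-→d6:-→d7:-→d8:-→d9:-→d10:-→d11:-→d12:-→d13:-→d14:-→d15:-→d16:- -> no-route

== LOOKUPS ==
["H0","no-route"]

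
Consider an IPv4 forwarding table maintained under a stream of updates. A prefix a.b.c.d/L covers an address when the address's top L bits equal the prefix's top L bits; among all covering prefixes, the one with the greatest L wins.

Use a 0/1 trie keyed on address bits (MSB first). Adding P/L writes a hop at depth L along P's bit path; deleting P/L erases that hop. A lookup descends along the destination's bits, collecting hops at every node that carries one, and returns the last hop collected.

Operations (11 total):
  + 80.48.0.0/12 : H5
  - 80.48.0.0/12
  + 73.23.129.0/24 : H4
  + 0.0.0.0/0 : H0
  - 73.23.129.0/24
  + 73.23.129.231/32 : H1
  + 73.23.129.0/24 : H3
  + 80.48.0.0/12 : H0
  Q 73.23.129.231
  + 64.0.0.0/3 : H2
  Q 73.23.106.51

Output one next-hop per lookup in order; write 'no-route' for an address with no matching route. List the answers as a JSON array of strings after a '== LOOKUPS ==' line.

Trace:
  + 80.48.0.0/12 (H5) depth=12
  - 80.48.0.0/12 clear@12
  + 73.23.129.0/24 (H4) depth=24
  + 0.0.0.0/0 (H0) depth=0
  - 73.23.129.0/24 clear@24
  + 73.23.129.231/32 (H1) depth=32
  + 73.23.129.0/24 (H3) depth=24
  + 80.48.0.0/12 (H0) depth=12
  Q 73.23.129.231: descend 01001001000101111000000111100111 ; hops seen [H0,H3,H1] ; pick H1
  + 64.0.0.0/3 (H2) depth=3
  Q 73.23.106.51: descend 0100100100010111 ; hops seen [H0,H2] ; pick H2

== LOOKUPS ==
["H1","H2"]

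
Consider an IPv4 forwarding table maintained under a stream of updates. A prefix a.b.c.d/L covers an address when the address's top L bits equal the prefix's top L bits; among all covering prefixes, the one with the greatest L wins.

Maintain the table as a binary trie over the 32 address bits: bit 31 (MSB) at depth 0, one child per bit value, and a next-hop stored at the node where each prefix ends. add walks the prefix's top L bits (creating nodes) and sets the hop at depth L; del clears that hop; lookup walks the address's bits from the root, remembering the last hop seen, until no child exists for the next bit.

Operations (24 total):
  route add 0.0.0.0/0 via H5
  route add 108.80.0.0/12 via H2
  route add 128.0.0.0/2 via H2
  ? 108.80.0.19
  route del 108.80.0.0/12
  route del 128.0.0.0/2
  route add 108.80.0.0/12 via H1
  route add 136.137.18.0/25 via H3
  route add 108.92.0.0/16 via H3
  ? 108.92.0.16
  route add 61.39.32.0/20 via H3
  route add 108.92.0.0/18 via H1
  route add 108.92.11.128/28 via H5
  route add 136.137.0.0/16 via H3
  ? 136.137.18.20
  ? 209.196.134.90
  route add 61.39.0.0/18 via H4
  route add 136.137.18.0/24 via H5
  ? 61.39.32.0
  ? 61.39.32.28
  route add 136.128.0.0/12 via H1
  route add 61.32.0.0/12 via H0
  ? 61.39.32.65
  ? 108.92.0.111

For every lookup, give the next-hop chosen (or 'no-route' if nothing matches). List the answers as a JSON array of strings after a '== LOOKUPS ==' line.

Apply in order:
  add 0.0.0.0/0 -> H5 at depth 0
  add 108.80.0.0/12 -> H2 at depth 12
  add 128.0.0.0/2 -> H2 at depth 2
  Q 108.80.0.19: descend 011011000101 ; hops seen [H5,H2] ; pick H2
  del 108.80.0.0/12 (clear depth 12)
  del 128.0.0.0/2 (clear depth 2)
  add 108.80.0.0/12 -> H1 at depth 12
  add 136.137.18.0/25 -> H3 at depth 25
  add 108.92.0.0/16 -> H3 at depth 16
  Q 108.92.0.16: descend 0110110001011100 ; hops seen [H5,H1,H3] ; pick H3
  add 61.39.32.0/20 -> H3 at depth 20
  add 108.92.0.0/18 -> H1 at depth 18
  add 108.92.11.128/28 -> H5 at depth 28
  add 136.137.0.0/16 -> H3 at depth 16
  Q 136.137.18.20: descend 1000100010001001000100100 ; hops seen [H5,H3,H3] ; pick H3
  Q 209.196.134.90: descend 1 ; hops seen [H5] ; pick H5
  add 61.39.0.0/18 -> H4 at depth 18
  add 136.137.18.0/24 -> H5 at depth 24
  Q 61.39.32.0: descend 00111101001001110010 ; hops seen [H5,H4,H3] ; pick H3
  Q 61.39.32.28: descend 00111101001001110010 ; hops seen [H5,H4,H3] ; pick H3
  add 136.128.0.0/12 -> H1 at depth 12
  add 61.32.0.0/12 -> H0 at depth 12
  Q 61.39.32.65: descend 00111101001001110010 ; hops seen [H5,H0,H4,H3] ; pick H3
  Q 108.92.0.111: descend 01101100010111000000 ; hops seen [H5,H1,H3,H1] ; pick H1

== LOOKUPS ==
["H2","H3","H3","H5","H3","H3","H3","H1"]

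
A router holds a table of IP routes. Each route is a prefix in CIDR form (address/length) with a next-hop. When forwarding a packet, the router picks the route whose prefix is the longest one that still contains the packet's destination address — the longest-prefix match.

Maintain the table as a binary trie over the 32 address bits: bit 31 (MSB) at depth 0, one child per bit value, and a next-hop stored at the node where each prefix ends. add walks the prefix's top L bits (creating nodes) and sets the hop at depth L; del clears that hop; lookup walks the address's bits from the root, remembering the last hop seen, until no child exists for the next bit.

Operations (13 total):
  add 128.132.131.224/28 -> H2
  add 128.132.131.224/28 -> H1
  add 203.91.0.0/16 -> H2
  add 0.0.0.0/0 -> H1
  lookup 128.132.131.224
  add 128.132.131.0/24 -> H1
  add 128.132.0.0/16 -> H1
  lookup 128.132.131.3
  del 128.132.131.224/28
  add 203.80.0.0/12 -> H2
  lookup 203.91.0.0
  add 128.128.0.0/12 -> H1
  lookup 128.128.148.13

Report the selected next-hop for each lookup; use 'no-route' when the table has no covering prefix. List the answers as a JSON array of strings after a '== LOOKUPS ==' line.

Process each operation:
  + 128.132.131.224/28 (H2) depth=28
  + 128.132.131.224/28 (H1) depth=28
  + 203.91.0.0/16 (H2) depth=16
  + 0.0.0.0/0 (H1) depth=0
  lookup 128.132.131.224: bits 1000000010000100100000111110 walk d0:H1→d1:-→d2:-→d3:-→d4:-→d5:-→d6:-→d7:-→d8:-→d9:-→d10:-→d11:-→d12:-→d13:-→d14:-→d15:-→d16:-→d17:-→d18:-→d19:-→d20:-→d21:-→d22:-→d23:-→d24:-→d25:-→d26:-→d27:-→d28:H1 -> H1
  + 128.132.131.0/24 (H1) depth=24
  + 128.132.0.0/16 (H1) depth=16
  lookup 128.132.131.3: bits 100000001000010010000011 walk d0:H1→d1:-→d2:-→d3:-→d4:-→d5:-→d6:-→d7:-→d8:-→d9:-→d10:-→d11:-→d12:-→d13:-→d14:-→d15:-→d16:H1→d17:-→d18:-→d19:-→d20:-→d21:-→d22:-→d23:-→d24:H1 -> H1
  del 128.132.131.224/28 (clear depth 28)
  + 203.80.0.0/12 (H2) depth=12
  lookup 203.91.0.0: bits 1100101101011011 walk d0:H1→d1:-→d2:-→d3:-→d4:-→d5:-→d6:-→d7:-→d8:-→d9:-→d10:-→d11:-→d12:H2→d13:-→d14:-→d15:-→d16:H2 -> H2
  + 128.128.0.0/12 (H1) depth=12
  lookup 128.128.148.13: bits 1000000010000 walk d0:H1→d1:-→d2:-→d3:-→d4:-→d5:-→d6:-→d7:-→d8:-→d9:-→d10:-→d11:-→d12:H1→d13:- -> H1

== LOOKUPS ==
["H1","H1","H2","H1"]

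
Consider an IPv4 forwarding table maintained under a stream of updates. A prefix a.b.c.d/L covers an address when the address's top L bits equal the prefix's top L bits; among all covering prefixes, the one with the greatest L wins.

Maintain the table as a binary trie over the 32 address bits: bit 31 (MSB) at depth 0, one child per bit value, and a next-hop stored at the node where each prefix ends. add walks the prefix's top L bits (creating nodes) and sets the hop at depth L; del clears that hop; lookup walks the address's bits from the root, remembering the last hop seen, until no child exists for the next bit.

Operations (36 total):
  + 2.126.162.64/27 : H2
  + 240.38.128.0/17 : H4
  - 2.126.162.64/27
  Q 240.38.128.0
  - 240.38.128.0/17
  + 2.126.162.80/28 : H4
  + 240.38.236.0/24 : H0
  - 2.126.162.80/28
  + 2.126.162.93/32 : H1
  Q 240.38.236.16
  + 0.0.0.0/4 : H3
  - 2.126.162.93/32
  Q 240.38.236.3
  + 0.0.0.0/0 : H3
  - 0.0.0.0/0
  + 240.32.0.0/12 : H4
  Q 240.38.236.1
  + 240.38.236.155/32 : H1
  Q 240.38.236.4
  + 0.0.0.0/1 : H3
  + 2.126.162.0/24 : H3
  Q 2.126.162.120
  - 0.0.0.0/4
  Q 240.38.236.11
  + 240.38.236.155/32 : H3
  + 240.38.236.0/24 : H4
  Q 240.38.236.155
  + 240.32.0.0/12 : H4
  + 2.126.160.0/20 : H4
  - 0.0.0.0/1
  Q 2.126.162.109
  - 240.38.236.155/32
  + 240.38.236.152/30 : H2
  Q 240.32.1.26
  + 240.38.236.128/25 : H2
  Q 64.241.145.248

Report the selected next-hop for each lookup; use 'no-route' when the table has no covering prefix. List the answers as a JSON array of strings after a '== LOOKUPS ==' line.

Apply in order:
  + 2.126.162.64/27 (H2) depth=27
  + 240.38.128.0/17 (H4) depth=17
  - 2.126.162.64/27 clear@27
  ? 240.38.128.0  path d0:-→d1:-→d2:-→d3:-→d4:-→d5:-→d6:-→d7:-→d8:-→d9:-→d10:-→d11:-→d12:-→d13:-→d14:-→d15:-→d16:-→d17:H4  best=H4
  - 240.38.128.0/17 clear@17
  + 2.126.162.80/28 (H4) depth=28
  + 240.38.236.0/24 (H0) depth=24
  - 2.126.162.80/28 clear@28
  + 2.126.162.93/32 (H1) depth=32
  ? 240.38.236.16  path d0:-→d1:-→d2:-→d3:-→d4:-→d5:-→d6:-→d7:-→d8:-→d9:-→d10:-→d11:-→d12:-→d13:-→d14:-→d15:-→d16:-→d17:-→d18:-→d19:-→d20:-→d21:-→d22:-→d23:-→d24:H0  best=H0
  + 0.0.0.0/4 (H3) depth=4
  - 2.126.162.93/32 clear@32
  ? 240.38.236.3  path d0:-→d1:-→d2:-→d3:-→d4:-→d5:-→d6:-→d7:-→d8:-→d9:-→d10:-→d11:-→d12:-→d13:-→d14:-→d15:-→d16:-→d17:-→d18:-→d19:-→d20:-→d21:-→d22:-→d23:-→d24:H0  best=H0
  + 0.0.0.0/0 (H3) depth=0
  - 0.0.0.0/0 clear@0
  + 240.32.0.0/12 (H4) depth=12
  ? 240.38.236.1  path d0:-→d1:-→d2:-→d3:-→d4:-→d5:-→d6:-→d7:-→d8:-→d9:-→d10:-→d11:-→d12:H4→d13:-→d14:-→d15:-→d16:-→d17:-→d18:-→d19:-→d20:-→d21:-→d22:-→d23:-→d24:H0  best=H0
  + 240.38.236.155/32 (H1) depth=32
  ? 240.38.236.4  path d0:-→d1:-→d2:-→d3:-→d4:-→d5:-→d6:-→d7:-→d8:-→d9:-→d10:-→d11:-→d12:H4→d13:-→d14:-→d15:-→d16:-→d17:-→d18:-→d19:-→d20:-→d21:-→d22:-→d23:-→d24:H0  best=H0
  + 0.0.0.0/1 (H3) depth=1
  + 2.126.162.0/24 (H3) depth=24
  ? 2.126.162.120  path d0:-→d1:H3→d2:-→d3:-→d4:H3→d5:-→d6:-→d7:-→d8:-→d9:-→d10:-→d11:-→d12:-→d13:-→d14:-→d15:-→d16:-→d17:-→d18:-→d19:-→d20:-→d21:-→d22:-→d23:-→d24:H3→d25:-→d26:-  best=H3
  - 0.0.0.0/4 clear@4
  ? 240.38.236.11  path d0:-→d1:-→d2:-→d3:-→d4:-→d5:-→d6:-→d7:-→d8:-→d9:-→d10:-→d11:-→d12:H4→d13:-→d14:-→d15:-→d16:-→d17:-→d18:-→d19:-→d20:-→d21:-→d22:-→d23:-→d24:H0  best=H0
  + 240.38.236.155/32 (H3) depth=32
  + 240.38.236.0/24 (H4) depth=24
  ? 240.38.236.155  path d0:-→d1:-→d2:-→d3:-→d4:-→d5:-→d6:-→d7:-→d8:-→d9:-→d10:-→d11:-→d12:H4→d13:-→d14:-→d15:-→d16:-→d17:-→d18:-→d19:-→d20:-→d21:-→d22:-→d23:-→d24:H4→d25:-→d26:-→d27:-→d28:-→d29:-→d30:-→d31:-→d32:H3  best=H3
  + 240.32.0.0/12 (H4) depth=12
  + 2.126.160.0/20 (H4) depth=20
  - 0.0.0.0/1 clear@1
  ? 2.126.162.109  path d0:-→d1:-→d2:-→d3:-→d4:-→d5:-→d6:-→d7:-→d8:-→d9:-→d10:-→d11:-→d12:-→d13:-→d14:-→d15:-→d16:-→d17:-→d18:-→d19:-→d20:H4→d21:-→d22:-→d23:-→d24:H3→d25:-→d26:-  best=H3
  - 240.38.236.155/32 clear@32
  + 240.38.236.152/30 (H2) depth=30
  ? 240.32.1.26  path d0:-→d1:-→d2:-→d3:-→d4:-→d5:-→d6:-→d7:-→d8:-→d9:-→d10:-→d11:-→d12:H4→d13:-  best=H4
  + 240.38.236.128/25 (H2) depth=25
  ? 64.241.145.248  path d0:-→d1:-  best=no-route

== LOOKUPS ==
["H4","H0","H0","H0","H0","H3","H0","H3","H3","H4","no-route"]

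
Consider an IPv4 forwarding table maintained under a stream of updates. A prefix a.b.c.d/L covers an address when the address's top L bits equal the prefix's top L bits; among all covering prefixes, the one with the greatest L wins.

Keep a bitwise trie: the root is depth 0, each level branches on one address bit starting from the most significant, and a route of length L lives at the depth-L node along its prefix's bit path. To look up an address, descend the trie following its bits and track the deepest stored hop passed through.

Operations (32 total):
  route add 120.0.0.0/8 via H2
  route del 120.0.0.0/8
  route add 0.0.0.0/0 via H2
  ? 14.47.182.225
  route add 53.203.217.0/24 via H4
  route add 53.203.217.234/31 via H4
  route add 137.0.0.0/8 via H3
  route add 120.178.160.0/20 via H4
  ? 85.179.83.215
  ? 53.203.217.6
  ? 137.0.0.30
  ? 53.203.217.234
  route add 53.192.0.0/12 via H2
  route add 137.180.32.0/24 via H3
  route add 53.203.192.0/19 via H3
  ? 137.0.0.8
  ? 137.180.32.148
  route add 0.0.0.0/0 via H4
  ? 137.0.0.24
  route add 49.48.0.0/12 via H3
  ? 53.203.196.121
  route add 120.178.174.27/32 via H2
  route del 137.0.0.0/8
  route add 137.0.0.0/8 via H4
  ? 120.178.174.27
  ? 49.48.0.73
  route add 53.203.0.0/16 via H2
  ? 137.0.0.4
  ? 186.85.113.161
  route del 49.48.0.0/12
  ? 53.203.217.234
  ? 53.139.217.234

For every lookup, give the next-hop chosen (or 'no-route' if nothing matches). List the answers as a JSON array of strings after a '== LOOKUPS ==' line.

Trace:
  add 120.0.0.0/8 -> H2 at depth 8
  - 120.0.0.0/8 clear@8
  add 0.0.0.0/0 -> H2 at depth 0
  ? 14.47.182.225  path d0:H2→d1:-  best=H2
  add 53.203.217.0/24 -> H4 at depth 24
  add 53.203.217.234/31 -> H4 at depth 31
  add 137.0.0.0/8 -> H3 at depth 8
  add 120.178.160.0/20 -> H4 at depth 20
  ? 85.179.83.215  path d0:H2→d1:-→d2:-  best=H2
  ? 53.203.217.6  path d0:H2→d1:-→d2:-→d3:-→d4:-→d5:-→d6:-→d7:-→d8:-→d9:-→d10:-→d11:-→d12:-→d13:-→d14:-→d15:-→d16:-→d17:-→d18:-→d19:-→d20:-→d21:-→d22:-→d23:-→d24:H4  best=H4
  ? 137.0.0.30  path d0:H2→d1:-→d2:-→d3:-→d4:-→d5:-→d6:-→d7:-→d8:H3  best=H3
  ? 53.203.217.234  path d0:H2→d1:-→d2:-→d3:-→d4:-→d5:-→d6:-→d7:-→d8:-→d9:-→d10:-→d11:-→d12:-→d13:-→d14:-→d15:-→d16:-→d17:-→d18:-→d19:-→d20:-→d21:-→d22:-→d23:-→d24:H4→d25:-→d26:-→d27:-→d28:-→d29:-→d30:-→d31:H4  best=H4
  add 53.192.0.0/12 -> H2 at depth 12
  add 137.180.32.0/24 -> H3 at depth 24
  add 53.203.192.0/19 -> H3 at depth 19
  ? 137.0.0.8  path d0:H2→d1:-→d2:-→d3:-→d4:-→d5:-→d6:-→d7:-→d8:H3  best=H3
  ? 137.180.32.148  path d0:H2→d1:-→d2:-→d3:-→d4:-→d5:-→d6:-→d7:-→d8:H3→d9:-→d10:-→d11:-→d12:-→d13:-→d14:-→d15:-→d16:-→d17:-→d18:-→d19:-→d20:-→d21:-→d22:-→d23:-→d24:H3  best=H3
  add 0.0.0.0/0 -> H4 at depth 0
  ? 137.0.0.24  path d0:H4→d1:-→d2:-→d3:-→d4:-→d5:-→d6:-→d7:-→d8:H3  best=H3
  add 49.48.0.0/12 -> H3 at depth 12
  ? 53.203.196.121  path d0:H4→d1:-→d2:-→d3:-→d4:-→d5:-→d6:-→d7:-→d8:-→d9:-→d10:-→d11:-→d12:H2→d13:-→d14:-→d15:-→d16:-→d17:-→d18:-→d19:H3  best=H3
  add 120.178.174.27/32 -> H2 at depth 32
  - 137.0.0.0/8 clear@8
  add 137.0.0.0/8 -> H4 at depth 8
  ? 120.178.174.27  path d0:H4→d1:-→d2:-→d3:-→d4:-→d5:-→d6:-→d7:-→d8:-→d9:-→d10:-→d11:-→d12:-→d13:-→d14:-→d15:-→d16:-→d17:-→d18:-→d19:-→d20:H4→d21:-→d22:-→d23:-→d24:-→d25:-→d26:-→d27:-→d28:-→d29:-→d30:-→d31:-→d32:H2  best=H2
  ? 49.48.0.73  path d0:H4→d1:-→d2:-→d3:-→d4:-→d5:-→d6:-→d7:-→d8:-→d9:-→d10:-→d11:-→d12:H3  best=H3
  add 53.203.0.0/16 -> H2 at depth 16
  ? 137.0.0.4  path d0:H4→d1:-→d2:-→d3:-→d4:-→d5:-→d6:-→d7:-→d8:H4  best=H4
  ? 186.85.113.161  path d0:H4→d1:-→d2:-  best=H4
  - 49.48.0.0/12 clear@12
  ? 53.203.217.234  path d0:H4→d1:-→d2:-→d3:-→d4:-→d5:-→d6:-→d7:-→d8:-→d9:-→d10:-→d11:-→d12:H2→d13:-→d14:-→d15:-→d16:H2→d17:-→d18:-→d19:H3→d20:-→d21:-→d22:-→d23:-→d24:H4→d25:-→d26:-→d27:-→d28:-→d29:-→d30:-→d31:H4  best=H4
  ? 53.139.217.234  path d0:H4→d1:-→d2:-→d3:-→d4:-→d5:-→d6:-→d7:-→d8:-→d9:-  best=H4

== LOOKUPS ==
["H2","H2","H4","H3","H4","H3","H3","H3","H3","H2","H3","H4","H4","H4","H4"]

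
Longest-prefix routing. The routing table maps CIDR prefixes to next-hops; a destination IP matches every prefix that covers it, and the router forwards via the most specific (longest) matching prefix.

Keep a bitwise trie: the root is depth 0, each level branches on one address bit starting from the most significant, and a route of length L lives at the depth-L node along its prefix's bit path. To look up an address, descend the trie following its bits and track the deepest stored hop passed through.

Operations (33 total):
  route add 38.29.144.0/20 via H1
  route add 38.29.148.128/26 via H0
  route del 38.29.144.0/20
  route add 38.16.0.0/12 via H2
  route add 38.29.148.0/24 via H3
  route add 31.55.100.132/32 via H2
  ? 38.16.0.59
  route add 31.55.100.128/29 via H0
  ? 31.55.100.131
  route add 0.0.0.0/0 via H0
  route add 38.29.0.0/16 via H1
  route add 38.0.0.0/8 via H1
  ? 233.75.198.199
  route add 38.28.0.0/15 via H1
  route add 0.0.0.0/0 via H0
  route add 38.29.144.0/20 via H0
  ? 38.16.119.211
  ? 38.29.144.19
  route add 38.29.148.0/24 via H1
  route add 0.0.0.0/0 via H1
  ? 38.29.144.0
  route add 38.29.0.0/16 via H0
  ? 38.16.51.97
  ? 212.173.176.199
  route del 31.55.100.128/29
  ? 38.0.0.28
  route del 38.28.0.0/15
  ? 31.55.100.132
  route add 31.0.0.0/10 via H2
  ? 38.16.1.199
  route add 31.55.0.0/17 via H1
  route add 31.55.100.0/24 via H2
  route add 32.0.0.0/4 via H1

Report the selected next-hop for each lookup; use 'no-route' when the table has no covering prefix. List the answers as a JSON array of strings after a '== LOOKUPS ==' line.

Trace:
  add 38.29.144.0/20 -> H1 at depth 20
  add 38.29.148.128/26 -> H0 at depth 26
  del 38.29.144.0/20 (clear depth 20)
  add 38.16.0.0/12 -> H2 at depth 12
  add 38.29.148.0/24 -> H3 at depth 24
  add 31.55.100.132/32 -> H2 at depth 32
  Q 38.16.0.59: descend 001001100001 ; hops seen [H2] ; pick H2
  add 31.55.100.128/29 -> H0 at depth 29
  Q 31.55.100.131: descend 00011111001101110110010010000 ; hops seen [H0] ; pick H0
  add 0.0.0.0/0 -> H0 at depth 0
  add 38.29.0.0/16 -> H1 at depth 16
  add 38.0.0.0/8 -> H1 at depth 8
  Q 233.75.198.199: descend ε ; hops seen [H0] ; pick H0
  add 38.28.0.0/15 -> H1 at depth 15
  add 0.0.0.0/0 -> H0 at depth 0
  add 38.29.144.0/20 -> H0 at depth 20
  Q 38.16.119.211: descend 001001100001 ; hops seen [H0,H1,H2] ; pick H2
  Q 38.29.144.19: descend 001001100001110110010 ; hops seen [H0,H1,H2,H1,H1,H0] ; pick H0
  add 38.29.148.0/24 -> H1 at depth 24
  add 0.0.0.0/0 -> H1 at depth 0
  Q 38.29.144.0: descend 001001100001110110010 ; hops seen [H1,H1,H2,H1,H1,H0] ; pick H0
  add 38.29.0.0/16 -> H0 at depth 16
  Q 38.16.51.97: descend 001001100001 ; hops seen [H1,H1,H2] ; pick H2
  Q 212.173.176.199: descend ε ; hops seen [H1] ; pick H1
  del 31.55.100.128/29 (clear depth 29)
  Q 38.0.0.28: descend 00100110000 ; hops seen [H1,H1] ; pick H1
  del 38.28.0.0/15 (clear depth 15)
  Q 31.55.100.132: descend 00011111001101110110010010000100 ; hops seen [H1,H2] ; pick H2
  add 31.0.0.0/10 -> H2 at depth 10
  Q 38.16.1.199: descend 001001100001 ; hops seen [H1,H1,H2] ; pick H2
  add 31.55.0.0/17 -> H1 at depth 17
  add 31.55.100.0/24 -> H2 at depth 24
  add 32.0.0.0/4 -> H1 at depth 4

== LOOKUPS ==
["H2","H0","H0","H2","H0","H0","H2","H1","H1","H2","H2"]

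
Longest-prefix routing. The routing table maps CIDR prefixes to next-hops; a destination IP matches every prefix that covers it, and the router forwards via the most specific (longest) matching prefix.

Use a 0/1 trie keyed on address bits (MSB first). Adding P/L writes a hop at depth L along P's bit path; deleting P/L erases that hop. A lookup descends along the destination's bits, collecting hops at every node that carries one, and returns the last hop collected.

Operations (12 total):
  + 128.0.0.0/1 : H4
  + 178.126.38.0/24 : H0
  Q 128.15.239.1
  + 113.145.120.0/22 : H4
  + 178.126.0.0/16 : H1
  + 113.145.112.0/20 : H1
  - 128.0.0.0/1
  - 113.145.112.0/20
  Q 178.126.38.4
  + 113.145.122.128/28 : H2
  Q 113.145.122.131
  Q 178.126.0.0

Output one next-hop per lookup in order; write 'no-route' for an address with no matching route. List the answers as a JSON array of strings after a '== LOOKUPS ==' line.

Apply in order:
  + 128.0.0.0/1 (H4) depth=1
  + 178.126.38.0/24 (H0) depth=24
  Q 128.15.239.1: descend 10 ; hops seen [H4] ; pick H4
  + 113.145.120.0/22 (H4) depth=22
  + 178.126.0.0/16 (H1) depth=16
  + 113.145.112.0/20 (H1) depth=20
  - 128.0.0.0/1 clear@1
  - 113.145.112.0/20 clear@20
  Q 178.126.38.4: descend 101100100111111000100110 ; hops seen [H1,H0] ; pick H0
  + 113.145.122.128/28 (H2) depth=28
  Q 113.145.122.131: descend 0111000110010001011110101000 ; hops seen [H4,H2] ; pick H2
  Q 178.126.0.0: descend 101100100111111000 ; hops seen [H1] ; pick H1

== LOOKUPS ==
["H4","H0","H2","H1"]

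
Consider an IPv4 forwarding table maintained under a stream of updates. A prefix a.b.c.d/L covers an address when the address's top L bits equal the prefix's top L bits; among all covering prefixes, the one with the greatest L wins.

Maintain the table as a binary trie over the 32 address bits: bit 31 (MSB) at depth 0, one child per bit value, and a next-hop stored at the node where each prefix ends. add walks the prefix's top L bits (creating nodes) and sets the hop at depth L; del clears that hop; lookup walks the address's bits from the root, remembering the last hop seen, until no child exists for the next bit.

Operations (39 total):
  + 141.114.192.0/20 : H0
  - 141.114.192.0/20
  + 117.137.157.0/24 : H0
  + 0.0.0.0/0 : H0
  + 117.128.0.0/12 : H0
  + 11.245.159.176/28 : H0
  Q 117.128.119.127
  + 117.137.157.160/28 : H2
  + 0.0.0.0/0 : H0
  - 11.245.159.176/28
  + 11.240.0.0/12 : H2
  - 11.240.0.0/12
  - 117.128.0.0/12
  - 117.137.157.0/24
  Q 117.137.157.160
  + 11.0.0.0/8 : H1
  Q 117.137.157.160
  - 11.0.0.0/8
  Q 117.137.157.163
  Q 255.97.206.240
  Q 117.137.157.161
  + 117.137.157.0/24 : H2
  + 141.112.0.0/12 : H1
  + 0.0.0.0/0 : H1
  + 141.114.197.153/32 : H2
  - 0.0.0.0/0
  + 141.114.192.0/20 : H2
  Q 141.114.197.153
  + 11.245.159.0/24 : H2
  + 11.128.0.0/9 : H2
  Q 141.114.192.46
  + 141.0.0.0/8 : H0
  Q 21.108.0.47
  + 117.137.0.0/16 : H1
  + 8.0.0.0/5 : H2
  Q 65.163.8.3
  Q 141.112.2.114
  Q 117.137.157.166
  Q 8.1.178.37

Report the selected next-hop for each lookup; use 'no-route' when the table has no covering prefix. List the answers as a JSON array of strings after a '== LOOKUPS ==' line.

Trace:
  + 141.114.192.0/20 (H0) depth=20
  del 141.114.192.0/20 (clear depth 20)
  + 117.137.157.0/24 (H0) depth=24
  + 0.0.0.0/0 (H0) depth=0
  + 117.128.0.0/12 (H0) depth=12
  + 11.245.159.176/28 (H0) depth=28
  lookup 117.128.119.127: bits 011101011000 walk d0:H0→d1:-→d2:-→d3:-→d4:-→d5:-→d6:-→d7:-→d8:-→d9:-→d10:-→d11:-→d12:H0 -> H0
  + 117.137.157.160/28 (H2) depth=28
  + 0.0.0.0/0 (H0) depth=0
  del 11.245.159.176/28 (clear depth 28)
  + 11.240.0.0/12 (H2) depth=12
  del 11.240.0.0/12 (clear depth 12)
  del 117.128.0.0/12 (clear depth 12)
  del 117.137.157.0/24 (clear depth 24)
  lookup 117.137.157.160: bits 0111010110001001100111011010 walk d0:H0→d1:-→d2:-→d3:-→d4:-→d5:-→d6:-→d7:-→d8:-→d9:-→d10:-→d11:-→d12:-→d13:-→d14:-→d15:-→d16:-→d17:-→d18:-→d19:-→d20:-→d21:-→d22:-→d23:-→d24:-→d25:-→d26:-→d27:-→d28:H2 -> H2
  + 11.0.0.0/8 (H1) depth=8
  lookup 117.137.157.160: bits 0111010110001001100111011010 walk d0:H0→d1:-→d2:-→d3:-→d4:-→d5:-→d6:-→d7:-→d8:-→d9:-→d10:-→d11:-→d12:-→d13:-→d14:-→d15:-→d16:-→d17:-→d18:-→d19:-→d20:-→d21:-→d22:-→d23:-→d24:-→d25:-→d26:-→d27:-→d28:H2 -> H2
  del 11.0.0.0/8 (clear depth 8)
  lookup 117.137.157.163: bits 0111010110001001100111011010 walk d0:H0→d1:-→d2:-→d3:-→d4:-→d5:-→d6:-→d7:-→d8:-→d9:-→d10:-→d11:-→d12:-→d13:-→d14:-→d15:-→d16:-→d17:-→d18:-→d19:-→d20:-→d21:-→d22:-→d23:-→d24:-→d25:-→d26:-→d27:-→d28:H2 -> H2
  lookup 255.97.206.240: bits 1 walk d0:H0→d1:- -> H0
  lookup 117.137.157.161: bits 0111010110001001100111011010 walk d0:H0→d1:-→d2:-→d3:-→d4:-→d5:-→d6:-→d7:-→d8:-→d9:-→d10:-→d11:-→d12:-→d13:-→d14:-→d15:-→d16:-→d17:-→d18:-→d19:-→d20:-→d21:-→d22:-→d23:-→d24:-→d25:-→d26:-→d27:-→d28:H2 -> H2
  + 117.137.157.0/24 (H2) depth=24
  + 141.112.0.0/12 (H1) depth=12
  + 0.0.0.0/0 (H1) depth=0
  + 141.114.197.153/32 (H2) depth=32
  del 0.0.0.0/0 (clear depth 0)
  + 141.114.192.0/20 (H2) depth=20
  lookup 141.114.197.153: bits 10001101011100101100010110011001 walk d0:-→d1:-→d2:-→d3:-→d4:-→d5:-→d6:-→d7:-→d8:-→d9:-→d10:-→d11:-→d12:H1→d13:-→d14:-→d15:-→d16:-→d17:-→d18:-→d19:-→d20:H2→d21:-→d22:-→d23:-→d24:-→d25:-→d26:-→d27:-→d28:-→d29:-→d30:-→d31:-→d32:H2 -> H2
  + 11.245.159.0/24 (H2) depth=24
  + 11.128.0.0/9 (H2) depth=9
  lookup 141.114.192.46: bits 100011010111001011000 walk d0:-→d1:-→d2:-→d3:-→d4:-→d5:-→d6:-→d7:-→d8:-→d9:-→d10:-→d11:-→d12:H1→d13:-→d14:-→d15:-→d16:-→d17:-→d18:-→d19:-→d20:H2→d21:- -> H2
  + 141.0.0.0/8 (H0) depth=8
  lookup 21.108.0.47: bits 000 walk d0:-→d1:-→d2:-→d3:- -> no-route
  + 117.137.0.0/16 (H1) depth=16
  + 8.0.0.0/5 (H2) depth=5
  lookup 65.163.8.3: bits 01 walk d0:-→d1:-→d2:- -> no-route
  lookup 141.112.2.114: bits 10001101011100 walk d0:-→d1:-→d2:-→d3:-→d4:-→d5:-→d6:-→d7:-→d8:H0→d9:-→d10:-→d11:-→d12:H1→d13:-→d14:- -> H1
  lookup 117.137.157.166: bits 0111010110001001100111011010 walk d0:-→d1:-→d2:-→d3:-→d4:-→d5:-→d6:-→d7:-→d8:-→d9:-→d10:-→d11:-→d12:-→d13:-→d14:-→d15:-→d16:H1→d17:-→d18:-→d19:-→d20:-→d21:-→d22:-→d23:-→d24:H2→d25:-→d26:-→d27:-→d28:H2 -> H2
  lookup 8.1.178.37: bits 000010 walk d0:-→d1:-→d2:-→d3:-→d4:-→d5:H2→d6:- -> H2

== LOOKUPS ==
["H0","H2","H2","H2","H0","H2","H2","H2","no-route","no-route","H1","H2","H2"]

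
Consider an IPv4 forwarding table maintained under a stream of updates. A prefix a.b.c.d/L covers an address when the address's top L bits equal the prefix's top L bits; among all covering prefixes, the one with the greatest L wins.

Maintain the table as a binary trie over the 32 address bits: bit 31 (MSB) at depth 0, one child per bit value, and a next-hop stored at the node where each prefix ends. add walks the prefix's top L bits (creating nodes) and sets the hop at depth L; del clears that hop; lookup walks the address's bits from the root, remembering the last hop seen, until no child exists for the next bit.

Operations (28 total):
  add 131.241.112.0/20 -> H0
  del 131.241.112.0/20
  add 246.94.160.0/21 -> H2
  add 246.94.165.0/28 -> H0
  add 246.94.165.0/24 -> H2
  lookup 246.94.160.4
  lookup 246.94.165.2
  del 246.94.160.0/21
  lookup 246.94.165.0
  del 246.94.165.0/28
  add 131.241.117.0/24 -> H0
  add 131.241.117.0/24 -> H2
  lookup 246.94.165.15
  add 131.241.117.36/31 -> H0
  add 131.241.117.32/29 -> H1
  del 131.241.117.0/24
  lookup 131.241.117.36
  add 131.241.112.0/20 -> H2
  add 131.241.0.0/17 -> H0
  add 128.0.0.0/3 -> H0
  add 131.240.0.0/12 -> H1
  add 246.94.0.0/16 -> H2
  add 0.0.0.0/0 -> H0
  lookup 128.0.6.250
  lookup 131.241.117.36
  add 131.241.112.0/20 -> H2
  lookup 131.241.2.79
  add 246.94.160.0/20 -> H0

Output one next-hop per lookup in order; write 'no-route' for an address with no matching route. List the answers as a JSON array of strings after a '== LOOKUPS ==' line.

Apply in order:
  add 131.241.112.0/20 -> H0 at depth 20
  del 131.241.112.0/20 (clear depth 20)
  add 246.94.160.0/21 -> H2 at depth 21
  add 246.94.165.0/28 -> H0 at depth 28
  add 246.94.165.0/24 -> H2 at depth 24
  lookup 246.94.160.4: bits 111101100101111010100 walk d0:-→d1:-→d2:-→d3:-→d4:-→d5:-→d6:-→d7:-→d8:-→d9:-→d10:-→d11:-→d12:-→d13:-→d14:-→d15:-→d16:-→d17:-→d18:-→d19:-→d20:-→d21:H2 -> H2
  lookup 246.94.165.2: bits 1111011001011110101001010000 walk d0:-→d1:-→d2:-→d3:-→d4:-→d5:-→d6:-→d7:-→d8:-→d9:-→d10:-→d11:-→d12:-→d13:-→d14:-→d15:-→d16:-→d17:-→d18:-→d19:-→d20:-→d21:H2→d22:-→d23:-→d24:H2→d25:-→d26:-→d27:-→d28:H0 -> H0
  del 246.94.160.0/21 (clear depth 21)
  lookup 246.94.165.0: bits 1111011001011110101001010000 walk d0:-→d1:-→d2:-→d3:-→d4:-→d5:-→d6:-→d7:-→d8:-→d9:-→d10:-→d11:-→d12:-→d13:-→d14:-→d15:-→d16:-→d17:-→d18:-→d19:-→d20:-→d21:-→d22:-→d23:-→d24:H2→d25:-→d26:-→d27:-→d28:H0 -> H0
  del 246.94.165.0/28 (clear depth 28)
  add 131.241.117.0/24 -> H0 at depth 24
  add 131.241.117.0/24 -> H2 at depth 24
  lookup 246.94.165.15: bits 1111011001011110101001010000 walk d0:-→d1:-→d2:-→d3:-→d4:-→d5:-→d6:-→d7:-→d8:-→d9:-→d10:-→d11:-→d12:-→d13:-→d14:-→d15:-→d16:-→d17:-→d18:-→d19:-→d20:-→d21:-→d22:-→d23:-→d24:H2→d25:-→d26:-→d27:-→d28:- -> H2
  add 131.241.117.36/31 -> H0 at depth 31
  add 131.241.117.32/29 -> H1 at depth 29
  del 131.241.117.0/24 (clear depth 24)
  lookup 131.241.117.36: bits 1000001111110001011101010010010 walk d0:-→d1:-→d2:-→d3:-→d4:-→d5:-→d6:-→d7:-→d8:-→d9:-→d10:-→d11:-→d12:-→d13:-→d14:-→d15:-→d16:-→d17:-→d18:-→d19:-→d20:-→d21:-→d22:-→d23:-→d24:-→d25:-→d26:-→d27:-→d28:-→d29:H1→d30:-→d31:H0 -> H0
  add 131.241.112.0/20 -> H2 at depth 20
  add 131.241.0.0/17 -> H0 at depth 17
  add 128.0.0.0/3 -> H0 at depth 3
  add 131.240.0.0/12 -> H1 at depth 12
  add 246.94.0.0/16 -> H2 at depth 16
  add 0.0.0.0/0 -> H0 at depth 0
  lookup 128.0.6.250: bits 100000 walk d0:H0→d1:-→d2:-→d3:H0→d4:-→d5:-→d6:- -> H0
  lookup 131.241.117.36: bits 1000001111110001011101010010010 walk d0:H0→d1:-→d2:-→d3:H0→d4:-→d5:-→d6:-→d7:-→d8:-→d9:-→d10:-→d11:-→d12:H1→d13:-→d14:-→d15:-→d16:-→d17:H0→d18:-→d19:-→d20:H2→d21:-→d22:-→d23:-→d24:-→d25:-→d26:-→d27:-→d28:-→d29:H1→d30:-→d31:H0 -> H0
  add 131.241.112.0/20 -> H2 at depth 20
  lookup 131.241.2.79: bits 10000011111100010 walk d0:H0→d1:-→d2:-→d3:H0→d4:-→d5:-→d6:-→d7:-→d8:-→d9:-→d10:-→d11:-→d12:H1→d13:-→d14:-→d15:-→d16:-→d17:H0 -> H0
  add 246.94.160.0/20 -> H0 at depth 20

== LOOKUPS ==
["H2","H0","H0","H2","H0","H0","H0","H0"]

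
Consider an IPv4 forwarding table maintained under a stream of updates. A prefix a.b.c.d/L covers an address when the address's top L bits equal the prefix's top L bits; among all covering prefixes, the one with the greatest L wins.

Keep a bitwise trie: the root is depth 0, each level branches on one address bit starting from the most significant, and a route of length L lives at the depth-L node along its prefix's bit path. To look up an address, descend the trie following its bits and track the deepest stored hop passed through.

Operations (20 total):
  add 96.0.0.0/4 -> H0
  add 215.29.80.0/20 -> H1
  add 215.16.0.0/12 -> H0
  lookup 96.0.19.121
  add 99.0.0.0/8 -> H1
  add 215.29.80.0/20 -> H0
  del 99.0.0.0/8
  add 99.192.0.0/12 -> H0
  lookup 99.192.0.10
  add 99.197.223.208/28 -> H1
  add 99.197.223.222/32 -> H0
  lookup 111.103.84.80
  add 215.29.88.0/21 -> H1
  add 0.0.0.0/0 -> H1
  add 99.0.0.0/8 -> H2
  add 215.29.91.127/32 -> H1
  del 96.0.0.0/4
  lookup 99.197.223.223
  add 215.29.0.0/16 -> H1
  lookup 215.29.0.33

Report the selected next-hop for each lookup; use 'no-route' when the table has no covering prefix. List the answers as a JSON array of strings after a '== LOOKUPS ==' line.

Apply in order:
  + 96.0.0.0/4 (H0) depth=4
  + 215.29.80.0/20 (H1) depth=20
  + 215.16.0.0/12 (H0) depth=12
  ? 96.0.19.121  path d0:-→d1:-→d2:-→d3:-→d4:H0  best=H0
  + 99.0.0.0/8 (H1) depth=8
  + 215.29.80.0/20 (H0) depth=20
  del 99.0.0.0/8 (clear depth 8)
  + 99.192.0.0/12 (H0) depth=12
  ? 99.192.0.10  path d0:-→d1:-→d2:-→d3:-→d4:H0→d5:-→d6:-→d7:-→d8:-→d9:-→d10:-→d11:-→d12:H0  best=H0
  + 99.197.223.208/28 (H1) depth=28
  + 99.197.223.222/32 (H0) depth=32
  ? 111.103.84.80  path d0:-→d1:-→d2:-→d3:-→d4:H0  best=H0
  + 215.29.88.0/21 (H1) depth=21
  + 0.0.0.0/0 (H1) depth=0
  + 99.0.0.0/8 (H2) depth=8
  + 215.29.91.127/32 (H1) depth=32
  del 96.0.0.0/4 (clear depth 4)
  ? 99.197.223.223  path d0:H1→d1:-→d2:-→d3:-→d4:-→d5:-→d6:-→d7:-→d8:H2→d9:-→d10:-→d11:-→d12:H0→d13:-→d14:-→d15:-→d16:-→d17:-→d18:-→d19:-→d20:-→d21:-→d22:-→d23:-→d24:-→d25:-→d26:-→d27:-→d28:H1→d29:-→d30:-→d31:-  best=H1
  + 215.29.0.0/16 (H1) depth=16
  ? 215.29.0.33  path d0:H1→d1:-→d2:-→d3:-→d4:-→d5:-→d6:-→d7:-→d8:-→d9:-→d10:-→d11:-→d12:H0→d13:-→d14:-→d15:-→d16:H1→d17:-  best=H1

== LOOKUPS ==
["H0","H0","H0","H1","H1"]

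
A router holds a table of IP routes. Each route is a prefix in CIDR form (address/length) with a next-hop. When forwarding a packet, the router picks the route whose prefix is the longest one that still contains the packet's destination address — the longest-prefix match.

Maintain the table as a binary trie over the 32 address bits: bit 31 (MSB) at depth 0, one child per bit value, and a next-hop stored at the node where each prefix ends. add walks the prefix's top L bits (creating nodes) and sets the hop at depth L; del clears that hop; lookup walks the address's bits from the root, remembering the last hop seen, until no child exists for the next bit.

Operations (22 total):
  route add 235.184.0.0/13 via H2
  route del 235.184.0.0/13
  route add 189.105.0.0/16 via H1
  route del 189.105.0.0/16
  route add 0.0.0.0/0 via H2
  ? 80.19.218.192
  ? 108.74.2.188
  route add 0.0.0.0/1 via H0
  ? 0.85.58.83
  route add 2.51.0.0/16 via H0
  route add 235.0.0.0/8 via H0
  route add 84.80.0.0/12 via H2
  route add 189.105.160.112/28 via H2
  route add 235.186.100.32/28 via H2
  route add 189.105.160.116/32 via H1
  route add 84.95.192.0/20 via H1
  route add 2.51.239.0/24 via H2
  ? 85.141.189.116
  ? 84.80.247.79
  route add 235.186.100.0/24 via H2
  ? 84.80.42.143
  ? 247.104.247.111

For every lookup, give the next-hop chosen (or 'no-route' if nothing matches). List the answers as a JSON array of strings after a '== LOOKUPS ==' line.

Process each operation:
  add 235.184.0.0/13 -> H2 at depth 13
  - 235.184.0.0/13 clear@13
  add 189.105.0.0/16 -> H1 at depth 16
  - 189.105.0.0/16 clear@16
  add 0.0.0.0/0 -> H2 at depth 0
  lookup 80.19.218.192: bits ε walk d0:H2 -> H2
  lookup 108.74.2.188: bits ε walk d0:H2 -> H2
  add 0.0.0.0/1 -> H0 at depth 1
  lookup 0.85.58.83: bits 0 walk d0:H2→d1:H0 -> H0
  add 2.51.0.0/16 -> H0 at depth 16
  add 235.0.0.0/8 -> H0 at depth 8
  add 84.80.0.0/12 -> H2 at depth 12
  add 189.105.160.112/28 -> H2 at depth 28
  add 235.186.100.32/28 -> H2 at depth 28
  add 189.105.160.116/32 -> H1 at depth 32
  add 84.95.192.0/20 -> H1 at depth 20
  add 2.51.239.0/24 -> H2 at depth 24
  lookup 85.141.189.116: bits 0101010 walk d0:H2→d1:H0→d2:-→d3:-→d4:-→d5:-→d6:-→d7:- -> H0
  lookup 84.80.247.79: bits 010101000101 walk d0:H2→d1:H0→d2:-→d3:-→d4:-→d5:-→d6:-→d7:-→d8:-→d9:-→d10:-→d11:-→d12:H2 -> H2
  add 235.186.100.0/24 -> H2 at depth 24
  lookup 84.80.42.143: bits 010101000101 walk d0:H2→d1:H0→d2:-→d3:-→d4:-→d5:-→d6:-→d7:-→d8:-→d9:-→d10:-→d11:-→d12:H2 -> H2
  lookup 247.104.247.111: bits 111 walk d0:H2→d1:-→d2:-→d3:- -> H2

== LOOKUPS ==
["H2","H2","H0","H0","H2","H2","H2"]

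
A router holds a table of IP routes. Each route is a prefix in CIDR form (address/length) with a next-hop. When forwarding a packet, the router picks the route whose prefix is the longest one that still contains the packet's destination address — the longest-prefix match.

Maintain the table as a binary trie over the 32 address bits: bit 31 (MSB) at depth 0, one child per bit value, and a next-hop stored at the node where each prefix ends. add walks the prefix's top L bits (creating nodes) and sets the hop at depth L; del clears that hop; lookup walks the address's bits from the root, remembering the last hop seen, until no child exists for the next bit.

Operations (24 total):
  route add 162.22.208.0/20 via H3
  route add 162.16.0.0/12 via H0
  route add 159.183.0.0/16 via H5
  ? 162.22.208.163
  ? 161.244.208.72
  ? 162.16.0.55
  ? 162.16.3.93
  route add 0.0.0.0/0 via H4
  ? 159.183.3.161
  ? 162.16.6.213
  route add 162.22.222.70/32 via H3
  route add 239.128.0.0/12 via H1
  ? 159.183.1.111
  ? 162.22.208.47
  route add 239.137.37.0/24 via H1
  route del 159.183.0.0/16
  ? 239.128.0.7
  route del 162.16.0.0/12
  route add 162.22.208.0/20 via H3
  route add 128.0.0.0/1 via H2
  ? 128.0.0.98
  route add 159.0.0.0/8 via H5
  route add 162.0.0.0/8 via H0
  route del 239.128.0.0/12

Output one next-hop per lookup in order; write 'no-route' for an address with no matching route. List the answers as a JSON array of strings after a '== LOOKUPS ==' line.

Apply in order:
  add 162.22.208.0/20 -> H3 at depth 20
  add 162.16.0.0/12 -> H0 at depth 12
  add 159.183.0.0/16 -> H5 at depth 16
  lookup 162.22.208.163: bits 10100010000101101101 walk d0:-→d1:-→d2:-→d3:-→d4:-→d5:-→d6:-→d7:-→d8:-→d9:-→d10:-→d11:-→d12:H0→d13:-→d14:-→d15:-→d16:-→d17:-→d18:-→d19:-→d20:H3 -> H3
  lookup 161.244.208.72: bits 101000 walk d0:-→d1:-→d2:-→d3:-→d4:-→d5:-→d6:- -> no-route
  lookup 162.16.0.55: bits 1010001000010 walk d0:-→d1:-→d2:-→d3:-→d4:-→d5:-→d6:-→d7:-→d8:-→d9:-→d10:-→d11:-→d12:H0→d13:- -> H0
  lookup 162.16.3.93: bits 1010001000010 walk d0:-→d1:-→d2:-→d3:-→d4:-→d5:-→d6:-→d7:-→d8:-→d9:-→d10:-→d11:-→d12:H0→d13:- -> H0
  add 0.0.0.0/0 -> H4 at depth 0
  lookup 159.183.3.161: bits 1001111110110111 walk d0:H4→d1:-→d2:-→d3:-→d4:-→d5:-→d6:-→d7:-→d8:-→d9:-→d10:-→d11:-→d12:-→d13:-→d14:-→d15:-→d16:H5 -> H5
  lookup 162.16.6.213: bits 1010001000010 walk d0:H4→d1:-→d2:-→d3:-→d4:-→d5:-→d6:-→d7:-→d8:-→d9:-→d10:-→d11:-→d12:H0→d13:- -> H0
  add 162.22.222.70/32 -> H3 at depth 32
  add 239.128.0.0/12 -> H1 at depth 12
  lookup 159.183.1.111: bits 1001111110110111 walk d0:H4→d1:-→d2:-→d3:-→d4:-→d5:-→d6:-→d7:-→d8:-→d9:-→d10:-→d11:-→d12:-→d13:-→d14:-→d15:-→d16:H5 -> H5
  lookup 162.22.208.47: bits 10100010000101101101 walk d0:H4→d1:-→d2:-→d3:-→d4:-→d5:-→d6:-→d7:-→d8:-→d9:-→d10:-→d11:-→d12:H0→d13:-→d14:-→d15:-→d16:-→d17:-→d18:-→d19:-→d20:H3 -> H3
  add 239.137.37.0/24 -> H1 at depth 24
  - 159.183.0.0/16 clear@16
  lookup 239.128.0.7: bits 111011111000 walk d0:H4→d1:-→d2:-→d3:-→d4:-→d5:-→d6:-→d7:-→d8:-→d9:-→d10:-→d11:-→d12:H1 -> H1
  - 162.16.0.0/12 clear@12
  add 162.22.208.0/20 -> H3 at depth 20
  add 128.0.0.0/1 -> H2 at depth 1
  lookup 128.0.0.98: bits 100 walk d0:H4→d1:H2→d2:-→d3:- -> H2
  add 159.0.0.0/8 -> H5 at depth 8
  add 162.0.0.0/8 -> H0 at depth 8
  - 239.128.0.0/12 clear@12

== LOOKUPS ==
["H3","no-route","H0","H0","H5","H0","H5","H3","H1","H2"]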